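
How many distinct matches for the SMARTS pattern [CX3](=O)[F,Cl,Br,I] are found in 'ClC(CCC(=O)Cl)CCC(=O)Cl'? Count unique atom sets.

[CX3](=O)[F,Cl,Br,I] is the SMARTS for an acyl halide: a carbonyl carbon bonded to a halogen.
The molecule carries 2 separate instances of an acyl chloride (-C(=O)Cl) meeting every constraint; each maps to a distinct set of atoms, giving 2 matches.

2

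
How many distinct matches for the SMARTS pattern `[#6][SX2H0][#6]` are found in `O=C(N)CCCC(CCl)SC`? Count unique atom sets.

1

[#6][SX2H0][#6] is the SMARTS for a thioether: an aliphatic sulfur bridging two carbons with no H on the sulfur.
Exactly one fragment in the molecule meets all constraints, giving 1 match.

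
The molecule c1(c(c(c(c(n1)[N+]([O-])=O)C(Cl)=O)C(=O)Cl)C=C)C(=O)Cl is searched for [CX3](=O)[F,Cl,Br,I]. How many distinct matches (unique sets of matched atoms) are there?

[CX3](=O)[F,Cl,Br,I] is the SMARTS for an acyl halide: a carbonyl carbon bonded to a halogen.
The molecule carries 3 separate instances of an acyl chloride (-C(=O)Cl) meeting every constraint; each maps to a distinct set of atoms, giving 3 matches.

3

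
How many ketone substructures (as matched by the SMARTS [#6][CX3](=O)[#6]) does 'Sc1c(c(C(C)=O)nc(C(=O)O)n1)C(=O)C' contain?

2

[#6][CX3](=O)[#6] is the SMARTS for a ketone: a carbonyl carbon (no H) flanked by two carbons.
The molecule carries 2 separate instances of an acetyl/ketone group (-C(=O)CH3) meeting every constraint; each maps to a distinct set of atoms, giving 2 matches.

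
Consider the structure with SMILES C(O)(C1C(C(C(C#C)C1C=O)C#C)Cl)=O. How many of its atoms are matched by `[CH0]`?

3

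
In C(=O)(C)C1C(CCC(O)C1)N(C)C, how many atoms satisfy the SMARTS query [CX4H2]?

3

The query [CX4H2] means: sp3 carbon (X4) with exactly two hydrogens.
Check the 13 heavy atoms by environment: 3× C (H1, X4) → no; 3× C (H2, X4) → match; 1× C (H0, X3) → no; 1× O (H0, X1) → no; 3× C (H3, X4) → no; 1× O (H1, X2) → no; 1× N (H0, X3) → no.
That gives 3 matching atoms.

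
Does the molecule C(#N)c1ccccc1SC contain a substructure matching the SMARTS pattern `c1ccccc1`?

The pattern c1ccccc1 describes six aromatic carbons in a ring — a benzene ring.
The required atom environment is present in the molecule, so the pattern matches.

Yes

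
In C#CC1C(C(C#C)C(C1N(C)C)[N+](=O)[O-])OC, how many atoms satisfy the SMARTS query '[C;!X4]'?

Check the 17 heavy atoms by environment: 8× C (X4) → no; 4× C (X2) → match; 1× O (X2) → no; 1× N (X3) → no; 1× N (charge +1, X3) → no; 1× O (charge -1, X1) → no; 1× O (X1) → no.
That gives 4 matching atoms.

4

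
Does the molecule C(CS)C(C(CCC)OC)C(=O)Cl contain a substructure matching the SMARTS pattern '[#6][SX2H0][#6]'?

No

The pattern [#6][SX2H0][#6] describes an aliphatic sulfur bridging two carbons with no H on the sulfur — a thioether.
The closest candidate here is a thiol (-SH), but the sulfur has H1, not H0 bridging two carbons. No other fragment satisfies the full query, so there is no match.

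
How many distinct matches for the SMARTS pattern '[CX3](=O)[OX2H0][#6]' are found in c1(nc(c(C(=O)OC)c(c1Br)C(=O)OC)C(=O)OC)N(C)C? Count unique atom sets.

[CX3](=O)[OX2H0][#6] is the SMARTS for an ester: a carbonyl carbon bonded to an oxygen that is itself bonded to carbon (no H on that O).
The molecule carries 3 separate instances of a methyl-ester group (-C(=O)OCH3) meeting every constraint; each maps to a distinct set of atoms, giving 3 matches.

3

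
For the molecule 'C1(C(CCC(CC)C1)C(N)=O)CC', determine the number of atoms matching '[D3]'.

4

The query [D3] means: atom with exactly three heavy-atom neighbours.
Check the 13 heavy atoms by environment: 4× C (D3) → match; 5× C (D2) → no; 1× O (D1) → no; 1× N (D1) → no; 2× C (D1) → no.
That gives 4 matching atoms.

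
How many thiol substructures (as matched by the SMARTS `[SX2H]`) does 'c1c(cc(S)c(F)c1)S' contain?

2

[SX2H] is the SMARTS for a thiol: an aliphatic sulfur with two connections, one being H.
The molecule carries 2 separate instances of a thiol (-SH) meeting every constraint; each maps to a distinct set of atoms, giving 2 matches.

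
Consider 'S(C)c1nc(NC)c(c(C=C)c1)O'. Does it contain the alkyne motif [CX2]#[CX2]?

No

The pattern [CX2]#[CX2] describes a carbon-carbon triple bond — an alkyne.
The closest candidate here is a vinyl group (-CH=CH2), but the C=C is a double bond; both carbons are CX3, not CX2. No other fragment satisfies the full query, so there is no match.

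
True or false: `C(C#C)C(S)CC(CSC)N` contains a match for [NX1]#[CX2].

False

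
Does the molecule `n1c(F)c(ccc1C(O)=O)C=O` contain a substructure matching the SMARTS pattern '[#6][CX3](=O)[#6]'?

The pattern [#6][CX3](=O)[#6] describes a carbonyl carbon (no H) flanked by two carbons — a ketone.
The closest candidate here is a carboxylic acid group (-C(=O)OH), but one neighbour of the carbonyl carbon is O, not C. No other fragment satisfies the full query, so there is no match.

No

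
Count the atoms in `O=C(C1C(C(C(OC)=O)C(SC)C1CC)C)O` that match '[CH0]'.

2

The query [CH0] means: aliphatic carbon with no attached hydrogen.
Check the 17 heavy atoms by environment: 5× C (H1) → no; 4× C (H3) → no; 2× C (H0) → match; 3× O (H0) → no; 1× C (H2) → no; 1× S (H0) → no; 1× O (H1) → no.
That gives 2 matching atoms.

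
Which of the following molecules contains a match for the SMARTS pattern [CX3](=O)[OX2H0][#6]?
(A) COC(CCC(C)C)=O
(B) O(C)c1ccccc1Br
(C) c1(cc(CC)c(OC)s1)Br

A

[CX3](=O)[OX2H0][#6] describes a carbonyl carbon bonded to an oxygen that is itself bonded to carbon (no H on that O) (an ester).
(A) contains a methyl-ester group (-C(=O)OCH3), which satisfies every atom and bond constraint.
(B) has a methoxy ether (-OCH3) but the ether oxygen is not adjacent to a C=O carbon.
(C) has a methoxy ether (-OCH3) but the ether oxygen is not adjacent to a C=O carbon.
So the answer is (A).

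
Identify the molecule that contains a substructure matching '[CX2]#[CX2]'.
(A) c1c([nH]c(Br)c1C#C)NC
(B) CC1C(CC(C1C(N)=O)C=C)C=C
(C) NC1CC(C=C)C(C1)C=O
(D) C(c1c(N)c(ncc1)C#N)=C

A

[CX2]#[CX2] describes a carbon-carbon triple bond (an alkyne).
(A) contains an ethynyl group (-C#CH), which satisfies every atom and bond constraint.
(B) has a vinyl group (-CH=CH2) but the C=C is a double bond; both carbons are CX3, not CX2.
(C) has a vinyl group (-CH=CH2) but the C=C is a double bond; both carbons are CX3, not CX2.
(D) has a nitrile (-C#N) but the triple bond is C#N, not C#C.
So the answer is (A).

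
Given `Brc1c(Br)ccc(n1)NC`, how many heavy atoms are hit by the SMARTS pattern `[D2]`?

4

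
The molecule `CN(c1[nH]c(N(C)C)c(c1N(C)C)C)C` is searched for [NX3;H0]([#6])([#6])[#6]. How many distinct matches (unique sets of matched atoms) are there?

[NX3;H0]([#6])([#6])[#6] is the SMARTS for a tertiary amine: a trivalent nitrogen with no H, bonded to three carbons.
The molecule carries 3 separate instances of a dimethylamino group (-N(CH3)2) meeting every constraint; each maps to a distinct set of atoms, giving 3 matches.

3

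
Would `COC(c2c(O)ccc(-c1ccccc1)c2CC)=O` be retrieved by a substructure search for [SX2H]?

The pattern [SX2H] describes an aliphatic sulfur with two connections, one being H — a thiol.
The closest candidate here is a hydroxyl group (-OH), but it is an -OH, not an -SH. No other fragment satisfies the full query, so there is no match.

No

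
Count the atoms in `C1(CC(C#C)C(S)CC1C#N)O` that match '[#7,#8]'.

Check the 12 heavy atoms by environment: 9× C → no; 1× N → match; 1× S → no; 1× O → match.
Summing the matching environments: 1 + 1 = 2 matching atoms.

2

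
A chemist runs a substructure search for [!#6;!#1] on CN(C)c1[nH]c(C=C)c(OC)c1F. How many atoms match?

4

Check the 13 heavy atoms by environment: 1× n (aromatic) → match; 4× c (aromatic) → no; 1× F → match; 1× N → match; 5× C → no; 1× O → match.
Summing the matching environments: 1 + 1 + 1 + 1 = 4 matching atoms.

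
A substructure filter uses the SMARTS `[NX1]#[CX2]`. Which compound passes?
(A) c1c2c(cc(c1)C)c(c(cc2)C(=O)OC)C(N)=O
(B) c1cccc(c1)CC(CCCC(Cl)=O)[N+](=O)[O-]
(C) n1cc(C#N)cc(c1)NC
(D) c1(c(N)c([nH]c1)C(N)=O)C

[NX1]#[CX2] describes a nitrogen triple-bonded to a two-connected carbon (a nitrile).
(A) has a primary amide (-C(=O)NH2) but the nitrogen is NX3, not NX1.
(B) has a nitro group (-[N+](=O)[O-]) but there is no C#N triple bond.
(C) contains a nitrile (-C#N), which satisfies every atom and bond constraint.
(D) has a primary amino group (-NH2) but the nitrogen is NX3 (three connections), not NX1 triple-bonded.
So the answer is (C).

C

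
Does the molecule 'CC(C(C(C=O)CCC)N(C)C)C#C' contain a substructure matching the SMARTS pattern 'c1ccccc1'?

The pattern c1ccccc1 describes six aromatic carbons in a ring — a benzene ring.
The closest candidate here is a methyl group (-CH3), but no six-membered all-carbon aromatic ring is present. No other fragment satisfies the full query, so there is no match.

No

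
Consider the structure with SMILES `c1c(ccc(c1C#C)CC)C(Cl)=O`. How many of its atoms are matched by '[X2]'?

2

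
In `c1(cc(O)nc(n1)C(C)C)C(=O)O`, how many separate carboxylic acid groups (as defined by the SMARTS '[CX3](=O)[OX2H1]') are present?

1

[CX3](=O)[OX2H1] is the SMARTS for a carboxylic acid: an sp2 carbon double-bonded to O and single-bonded to an -OH oxygen.
Exactly one fragment in the molecule meets all constraints, giving 1 match.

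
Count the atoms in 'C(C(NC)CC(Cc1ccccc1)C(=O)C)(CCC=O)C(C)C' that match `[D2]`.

11

Check the 23 heavy atoms by environment: 5× C (D2) → match; 5× C (D3) → no; 2× O (D1) → no; 4× C (D1) → no; 1× c (aromatic, D3) → no; 5× c (aromatic, D2) → match; 1× N (D2) → match.
Summing the matching environments: 5 + 5 + 1 = 11 matching atoms.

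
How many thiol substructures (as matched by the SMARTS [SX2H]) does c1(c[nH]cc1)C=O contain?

0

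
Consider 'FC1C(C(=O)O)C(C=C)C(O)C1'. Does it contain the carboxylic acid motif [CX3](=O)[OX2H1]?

Yes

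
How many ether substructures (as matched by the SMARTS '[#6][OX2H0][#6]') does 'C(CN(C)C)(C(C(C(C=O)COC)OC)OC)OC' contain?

[#6][OX2H0][#6] is the SMARTS for an ether: an aliphatic oxygen bridging two carbons with no H on the oxygen.
The molecule carries 4 separate instances of a methoxy ether (-OCH3) meeting every constraint; each maps to a distinct set of atoms, giving 4 matches.

4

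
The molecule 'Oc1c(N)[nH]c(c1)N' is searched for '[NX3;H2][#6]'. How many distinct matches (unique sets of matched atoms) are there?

2

[NX3;H2][#6] is the SMARTS for a primary amine: a trivalent nitrogen with two H attached to carbon.
The molecule carries 2 separate instances of a primary amino group (-NH2) meeting every constraint; each maps to a distinct set of atoms, giving 2 matches.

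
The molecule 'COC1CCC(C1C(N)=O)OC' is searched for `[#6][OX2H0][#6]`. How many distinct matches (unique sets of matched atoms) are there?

2

[#6][OX2H0][#6] is the SMARTS for an ether: an aliphatic oxygen bridging two carbons with no H on the oxygen.
The molecule carries 2 separate instances of a methoxy ether (-OCH3) meeting every constraint; each maps to a distinct set of atoms, giving 2 matches.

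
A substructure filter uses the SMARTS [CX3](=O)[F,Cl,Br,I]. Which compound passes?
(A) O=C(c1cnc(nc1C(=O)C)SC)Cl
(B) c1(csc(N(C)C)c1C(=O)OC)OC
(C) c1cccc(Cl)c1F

A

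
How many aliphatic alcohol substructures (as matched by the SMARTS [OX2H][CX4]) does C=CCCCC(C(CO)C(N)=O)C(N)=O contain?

[OX2H][CX4] is the SMARTS for an aliphatic alcohol: a hydroxyl oxygen bound to an sp3 (X4) carbon.
Exactly one fragment in the molecule meets all constraints, giving 1 match.

1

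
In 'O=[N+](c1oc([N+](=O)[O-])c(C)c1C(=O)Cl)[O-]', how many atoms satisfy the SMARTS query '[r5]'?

The query [r5] means: r5 matches atoms in a five-membered ring.
Check the 15 heavy atoms by environment: 1× o (aromatic, in 5-ring) → match; 4× c (aromatic, in 5-ring) → match; 2× N (charge +1, acyclic) → no; 2× O (charge -1, acyclic) → no; 3× O (acyclic) → no; 2× C (acyclic) → no; 1× Cl (acyclic) → no.
Summing the matching environments: 1 + 4 = 5 matching atoms.

5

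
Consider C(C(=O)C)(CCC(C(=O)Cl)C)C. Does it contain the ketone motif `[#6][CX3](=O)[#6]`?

Yes

The pattern [#6][CX3](=O)[#6] describes a carbonyl carbon (no H) flanked by two carbons — a ketone.
The molecule carries an acetyl/ketone group (-C(=O)CH3), whose atoms satisfy every constraint of the query, so the pattern matches.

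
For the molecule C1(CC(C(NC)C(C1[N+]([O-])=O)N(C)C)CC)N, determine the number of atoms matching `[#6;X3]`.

The query [#6;X3] means: any carbon (aromatic or not) with three total connections.
Check the 17 heavy atoms by environment: 11× C (X4) → no; 1× N (charge +1, X3) → no; 1× O (charge -1, X1) → no; 1× O (X1) → no; 3× N (X3) → no.
No environment satisfies the query, so 0 matching atoms.

0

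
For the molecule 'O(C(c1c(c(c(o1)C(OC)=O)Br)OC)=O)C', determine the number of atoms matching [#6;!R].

The query [#6;!R] means: carbon not in any ring.
Check the 16 heavy atoms by environment: 1× o (aromatic, in 5-ring) → no; 4× c (aromatic, in 5-ring) → no; 1× Br (acyclic) → no; 5× O (acyclic) → no; 5× C (acyclic) → match.
That gives 5 matching atoms.

5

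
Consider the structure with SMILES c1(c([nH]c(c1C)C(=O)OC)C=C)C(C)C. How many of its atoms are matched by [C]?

The query [C] means: uppercase C matches aliphatic (non-aromatic) carbon only.
Check the 15 heavy atoms by environment: 1× n (aromatic) → no; 4× c (aromatic) → no; 8× C → match; 2× O → no.
That gives 8 matching atoms.

8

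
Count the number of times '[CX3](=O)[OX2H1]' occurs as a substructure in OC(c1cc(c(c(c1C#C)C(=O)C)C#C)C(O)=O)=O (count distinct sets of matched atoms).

2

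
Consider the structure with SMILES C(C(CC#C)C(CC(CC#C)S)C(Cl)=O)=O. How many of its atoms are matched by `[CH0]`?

3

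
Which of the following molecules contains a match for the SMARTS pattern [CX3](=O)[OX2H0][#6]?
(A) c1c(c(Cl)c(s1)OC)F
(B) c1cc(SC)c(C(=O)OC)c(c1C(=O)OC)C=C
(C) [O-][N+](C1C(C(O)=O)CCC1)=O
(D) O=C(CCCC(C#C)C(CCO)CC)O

B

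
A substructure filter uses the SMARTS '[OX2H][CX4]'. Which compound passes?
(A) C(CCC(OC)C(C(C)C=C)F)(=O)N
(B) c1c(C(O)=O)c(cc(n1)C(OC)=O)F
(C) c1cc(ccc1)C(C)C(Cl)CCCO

C

[OX2H][CX4] describes a hydroxyl oxygen bound to an sp3 (X4) carbon (an aliphatic alcohol).
(A) has a methoxy ether (-OCH3) but the oxygen has H0 (ether), not H1.
(B) has a carboxylic acid group (-C(=O)OH) but the -OH is on a CX3 carbonyl carbon, not a CX4 carbon.
(C) contains a hydroxyl group (-OH), which satisfies every atom and bond constraint.
So the answer is (C).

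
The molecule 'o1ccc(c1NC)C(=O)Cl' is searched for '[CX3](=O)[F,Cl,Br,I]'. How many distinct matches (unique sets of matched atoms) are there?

[CX3](=O)[F,Cl,Br,I] is the SMARTS for an acyl halide: a carbonyl carbon bonded to a halogen.
Exactly one fragment in the molecule meets all constraints, giving 1 match.

1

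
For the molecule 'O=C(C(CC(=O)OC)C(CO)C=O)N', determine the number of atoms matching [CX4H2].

2

The query [CX4H2] means: sp3 carbon (X4) with exactly two hydrogens.
Check the 14 heavy atoms by environment: 2× C (H2, X4) → match; 2× C (H1, X4) → no; 2× C (H0, X3) → no; 3× O (H0, X1) → no; 1× O (H0, X2) → no; 1× C (H3, X4) → no; 1× C (H1, X3) → no; 1× O (H1, X2) → no; 1× N (H2, X3) → no.
That gives 2 matching atoms.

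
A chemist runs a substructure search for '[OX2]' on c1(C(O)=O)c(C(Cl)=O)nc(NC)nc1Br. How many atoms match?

The query [OX2] means: aliphatic oxygen with two total connections — ether, hydroxyl, or ester single-bond O.
Check the 15 heavy atoms by environment: 2× n (aromatic, X2) → no; 4× c (aromatic, X3) → no; 1× Br (X1) → no; 1× N (X3) → no; 1× C (X4) → no; 2× C (X3) → no; 2× O (X1) → no; 1× Cl (X1) → no; 1× O (X2) → match.
That gives 1 matching atom.

1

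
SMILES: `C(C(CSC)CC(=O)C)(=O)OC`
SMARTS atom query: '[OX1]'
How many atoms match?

2

Check the 12 heavy atoms by environment: 6× C (X4) → no; 1× S (X2) → no; 2× C (X3) → no; 2× O (X1) → match; 1× O (X2) → no.
That gives 2 matching atoms.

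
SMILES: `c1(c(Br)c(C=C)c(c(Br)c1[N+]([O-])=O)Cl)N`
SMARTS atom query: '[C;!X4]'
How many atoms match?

2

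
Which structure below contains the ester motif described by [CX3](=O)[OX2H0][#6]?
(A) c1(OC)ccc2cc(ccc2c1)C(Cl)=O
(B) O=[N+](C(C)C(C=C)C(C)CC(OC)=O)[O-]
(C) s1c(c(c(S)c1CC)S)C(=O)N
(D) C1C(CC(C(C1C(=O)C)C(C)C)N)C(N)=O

[CX3](=O)[OX2H0][#6] describes a carbonyl carbon bonded to an oxygen that is itself bonded to carbon (no H on that O) (an ester).
(A) has a methoxy ether (-OCH3) but the ether oxygen is not adjacent to a C=O carbon.
(B) contains a methyl-ester group (-C(=O)OCH3), which satisfies every atom and bond constraint.
(C) has a primary amide (-C(=O)NH2) but the carbonyl is bonded to N, not to an O-C linkage.
(D) has a primary amide (-C(=O)NH2) but the carbonyl is bonded to N, not to an O-C linkage.
So the answer is (B).

B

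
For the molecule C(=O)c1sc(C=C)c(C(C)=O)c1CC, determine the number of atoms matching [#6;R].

The query [#6;R] means: carbon that is part of a ring.
Check the 14 heavy atoms by environment: 1× s (aromatic, in 5-ring) → no; 4× c (aromatic, in 5-ring) → match; 7× C (acyclic) → no; 2× O (acyclic) → no.
That gives 4 matching atoms.

4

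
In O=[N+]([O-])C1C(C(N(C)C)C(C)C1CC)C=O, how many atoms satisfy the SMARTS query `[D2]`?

2

Check the 16 heavy atoms by environment: 5× C (D3) → no; 1× N (charge +1, D3) → no; 1× O (charge -1, D1) → no; 2× O (D1) → no; 2× C (D2) → match; 1× N (D3) → no; 4× C (D1) → no.
That gives 2 matching atoms.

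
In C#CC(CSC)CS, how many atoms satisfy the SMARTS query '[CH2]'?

2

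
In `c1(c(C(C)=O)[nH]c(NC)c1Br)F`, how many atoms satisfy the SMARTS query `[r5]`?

5

Check the 12 heavy atoms by environment: 1× n (aromatic, in 5-ring) → match; 4× c (aromatic, in 5-ring) → match; 1× Br (acyclic) → no; 1× F (acyclic) → no; 3× C (acyclic) → no; 1× O (acyclic) → no; 1× N (acyclic) → no.
Summing the matching environments: 1 + 4 = 5 matching atoms.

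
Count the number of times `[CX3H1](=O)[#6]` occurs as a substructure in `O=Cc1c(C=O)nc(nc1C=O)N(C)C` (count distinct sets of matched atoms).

3

[CX3H1](=O)[#6] is the SMARTS for an aldehyde: an sp2 carbon with one H, double-bonded to O and single-bonded to carbon.
The molecule carries 3 separate instances of an aldehyde (-CHO) meeting every constraint; each maps to a distinct set of atoms, giving 3 matches.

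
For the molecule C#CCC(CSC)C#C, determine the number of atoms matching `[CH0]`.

Check the 9 heavy atoms by environment: 2× C (H2) → no; 3× C (H1) → no; 1× S (H0) → no; 1× C (H3) → no; 2× C (H0) → match.
That gives 2 matching atoms.

2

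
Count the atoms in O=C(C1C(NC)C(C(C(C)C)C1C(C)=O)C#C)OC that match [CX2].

The query [CX2] means: C with X2: aliphatic carbon with exactly 2 total connections.
Check the 19 heavy atoms by environment: 11× C (X4) → no; 1× N (X3) → no; 2× C (X3) → no; 2× O (X1) → no; 1× O (X2) → no; 2× C (X2) → match.
That gives 2 matching atoms.

2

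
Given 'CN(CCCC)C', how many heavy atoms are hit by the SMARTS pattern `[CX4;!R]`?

6

The query [CX4;!R] means: aliphatic carbon with four total connections, not in a ring.
Check the 7 heavy atoms by environment: 6× C (X4, acyclic) → match; 1× N (X3, acyclic) → no.
That gives 6 matching atoms.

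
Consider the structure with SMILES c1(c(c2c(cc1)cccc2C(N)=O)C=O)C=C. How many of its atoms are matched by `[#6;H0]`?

The query [#6;H0] means: any carbon with no attached hydrogen.
Check the 17 heavy atoms by environment: 5× c (aromatic, H0) → match; 5× c (aromatic, H1) → no; 2× C (H1) → no; 2× O (H0) → no; 1× C (H0) → match; 1× N (H2) → no; 1× C (H2) → no.
Summing the matching environments: 5 + 1 = 6 matching atoms.

6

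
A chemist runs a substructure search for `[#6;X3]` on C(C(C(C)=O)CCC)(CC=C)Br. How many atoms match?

3

The query [#6;X3] means: any carbon (aromatic or not) with three total connections.
Check the 12 heavy atoms by environment: 7× C (X4) → no; 3× C (X3) → match; 1× Br (X1) → no; 1× O (X1) → no.
That gives 3 matching atoms.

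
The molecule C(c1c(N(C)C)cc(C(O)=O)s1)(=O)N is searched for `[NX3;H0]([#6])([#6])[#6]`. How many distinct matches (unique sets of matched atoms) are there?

[NX3;H0]([#6])([#6])[#6] is the SMARTS for a tertiary amine: a trivalent nitrogen with no H, bonded to three carbons.
Exactly one fragment in the molecule meets all constraints, giving 1 match.

1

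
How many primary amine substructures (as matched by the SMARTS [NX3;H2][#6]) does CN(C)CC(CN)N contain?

[NX3;H2][#6] is the SMARTS for a primary amine: a trivalent nitrogen with two H attached to carbon.
The molecule carries 2 separate instances of a primary amino group (-NH2) meeting every constraint; each maps to a distinct set of atoms, giving 2 matches.

2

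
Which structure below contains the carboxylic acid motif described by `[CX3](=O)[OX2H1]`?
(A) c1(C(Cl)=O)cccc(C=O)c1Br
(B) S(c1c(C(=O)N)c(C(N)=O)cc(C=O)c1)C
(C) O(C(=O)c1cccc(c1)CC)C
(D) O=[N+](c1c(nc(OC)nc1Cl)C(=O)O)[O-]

D

[CX3](=O)[OX2H1] describes an sp2 carbon double-bonded to O and single-bonded to an -OH oxygen (a carboxylic acid).
(A) has an acyl chloride (-C(=O)Cl) but the carbonyl is bonded to Cl, not to an -OH oxygen.
(B) has a primary amide (-C(=O)NH2) but the carbonyl is bonded to N, not to an -OH oxygen.
(C) has a methyl-ester group (-C(=O)OCH3) but the singly-bonded O has no H (OX2H0, not OX2H1).
(D) contains a carboxylic acid group (-C(=O)OH), which satisfies every atom and bond constraint.
So the answer is (D).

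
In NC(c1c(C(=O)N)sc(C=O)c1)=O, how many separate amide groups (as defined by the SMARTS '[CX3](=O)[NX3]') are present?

2

[CX3](=O)[NX3] is the SMARTS for an amide: a carbonyl carbon bonded to a trivalent nitrogen.
The molecule carries 2 separate instances of a primary amide (-C(=O)NH2) meeting every constraint; each maps to a distinct set of atoms, giving 2 matches.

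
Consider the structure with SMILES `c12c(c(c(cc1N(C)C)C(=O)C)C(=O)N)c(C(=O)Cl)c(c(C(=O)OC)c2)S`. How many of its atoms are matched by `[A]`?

The query [A] means: A matches any aliphatic (non-aromatic) heavy atom.
Check the 27 heavy atoms by environment: 10× c (aromatic) → no; 8× C → match; 5× O → match; 2× N → match; 1× Cl → match; 1× S → match.
Summing the matching environments: 8 + 5 + 2 + 1 + 1 = 17 matching atoms.

17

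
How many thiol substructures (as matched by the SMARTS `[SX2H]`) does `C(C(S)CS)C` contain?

2

[SX2H] is the SMARTS for a thiol: an aliphatic sulfur with two connections, one being H.
The molecule carries 2 separate instances of a thiol (-SH) meeting every constraint; each maps to a distinct set of atoms, giving 2 matches.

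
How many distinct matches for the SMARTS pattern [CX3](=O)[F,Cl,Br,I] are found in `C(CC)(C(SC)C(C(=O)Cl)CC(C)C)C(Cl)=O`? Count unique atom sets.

[CX3](=O)[F,Cl,Br,I] is the SMARTS for an acyl halide: a carbonyl carbon bonded to a halogen.
The molecule carries 2 separate instances of an acyl chloride (-C(=O)Cl) meeting every constraint; each maps to a distinct set of atoms, giving 2 matches.

2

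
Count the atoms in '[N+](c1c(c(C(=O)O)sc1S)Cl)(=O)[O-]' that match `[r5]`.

The query [r5] means: r5 matches atoms in a five-membered ring.
Check the 13 heavy atoms by environment: 1× s (aromatic, in 5-ring) → match; 4× c (aromatic, in 5-ring) → match; 1× C (acyclic) → no; 3× O (acyclic) → no; 1× Cl (acyclic) → no; 1× N (charge +1, acyclic) → no; 1× O (charge -1, acyclic) → no; 1× S (acyclic) → no.
Summing the matching environments: 1 + 4 = 5 matching atoms.

5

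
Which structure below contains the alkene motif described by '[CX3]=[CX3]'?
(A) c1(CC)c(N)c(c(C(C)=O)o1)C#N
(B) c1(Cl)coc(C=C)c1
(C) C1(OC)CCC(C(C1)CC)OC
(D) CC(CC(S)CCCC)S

B

[CX3]=[CX3] describes a non-aromatic C=C double bond between two sp2 carbons (an alkene).
(A) has an ethyl group (-CH2CH3) but its C-C bond is a single bond between CX4 carbons, not CX3=CX3.
(B) contains a vinyl group (-CH=CH2), which satisfies every atom and bond constraint.
(C) has an ethyl group (-CH2CH3) but its C-C bond is a single bond between CX4 carbons, not CX3=CX3.
(D) has an ethyl group (-CH2CH3) but its C-C bond is a single bond between CX4 carbons, not CX3=CX3.
So the answer is (B).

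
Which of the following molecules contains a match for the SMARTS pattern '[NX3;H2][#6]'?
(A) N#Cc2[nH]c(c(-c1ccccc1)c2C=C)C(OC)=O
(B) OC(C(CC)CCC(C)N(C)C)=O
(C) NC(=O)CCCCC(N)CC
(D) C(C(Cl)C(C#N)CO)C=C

[NX3;H2][#6] describes a trivalent nitrogen with two H attached to carbon (a primary amine).
(A) has a nitrile (-C#N) but the nitrogen is NX1 (triple-bonded), not NX3 with two H.
(B) has a dimethylamino group (-N(CH3)2) but the nitrogen has H0, not H2.
(C) contains a primary amino group (-NH2), which satisfies every atom and bond constraint.
(D) has a nitrile (-C#N) but the nitrogen is NX1 (triple-bonded), not NX3 with two H.
So the answer is (C).

C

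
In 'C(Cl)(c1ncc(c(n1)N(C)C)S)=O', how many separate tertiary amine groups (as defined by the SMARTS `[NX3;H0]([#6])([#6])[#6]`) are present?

[NX3;H0]([#6])([#6])[#6] is the SMARTS for a tertiary amine: a trivalent nitrogen with no H, bonded to three carbons.
Exactly one fragment in the molecule meets all constraints, giving 1 match.

1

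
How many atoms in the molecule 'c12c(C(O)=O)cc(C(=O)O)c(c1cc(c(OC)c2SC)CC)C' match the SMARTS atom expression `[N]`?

The query [N] means: uppercase N matches aliphatic (non-aromatic) nitrogen only.
Check the 23 heavy atoms by environment: 10× c (aromatic) → no; 7× C → no; 5× O → no; 1× S → no.
No environment satisfies the query, so 0 matching atoms.

0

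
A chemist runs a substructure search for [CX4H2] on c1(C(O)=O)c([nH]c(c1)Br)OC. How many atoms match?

0

The query [CX4H2] means: sp3 carbon (X4) with exactly two hydrogens.
Check the 11 heavy atoms by environment: 1× n (aromatic, H1, X3) → no; 3× c (aromatic, H0, X3) → no; 1× c (aromatic, H1, X3) → no; 1× C (H0, X3) → no; 1× O (H0, X1) → no; 1× O (H1, X2) → no; 1× Br (H0, X1) → no; 1× O (H0, X2) → no; 1× C (H3, X4) → no.
No environment satisfies the query, so 0 matching atoms.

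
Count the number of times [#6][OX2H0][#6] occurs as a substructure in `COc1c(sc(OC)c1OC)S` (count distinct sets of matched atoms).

[#6][OX2H0][#6] is the SMARTS for an ether: an aliphatic oxygen bridging two carbons with no H on the oxygen.
The molecule carries 3 separate instances of a methoxy ether (-OCH3) meeting every constraint; each maps to a distinct set of atoms, giving 3 matches.

3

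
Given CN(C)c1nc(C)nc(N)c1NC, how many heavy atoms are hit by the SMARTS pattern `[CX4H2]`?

The query [CX4H2] means: sp3 carbon (X4) with exactly two hydrogens.
Check the 13 heavy atoms by environment: 2× n (aromatic, H0, X2) → no; 4× c (aromatic, H0, X3) → no; 4× C (H3, X4) → no; 1× N (H0, X3) → no; 1× N (H2, X3) → no; 1× N (H1, X3) → no.
No environment satisfies the query, so 0 matching atoms.

0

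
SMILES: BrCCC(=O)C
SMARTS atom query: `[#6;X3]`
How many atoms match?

1

The query [#6;X3] means: any carbon (aromatic or not) with three total connections.
Check the 6 heavy atoms by environment: 3× C (X4) → no; 1× Br (X1) → no; 1× C (X3) → match; 1× O (X1) → no.
That gives 1 matching atom.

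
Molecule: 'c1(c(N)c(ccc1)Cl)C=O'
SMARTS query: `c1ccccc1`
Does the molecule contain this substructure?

The pattern c1ccccc1 describes six aromatic carbons in a ring — a benzene ring.
The required atom environment is present in the molecule, so the pattern matches.

Yes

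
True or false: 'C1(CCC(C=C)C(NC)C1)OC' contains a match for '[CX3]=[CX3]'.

True

The pattern [CX3]=[CX3] describes a non-aromatic C=C double bond between two sp2 carbons — an alkene.
The molecule carries a vinyl group (-CH=CH2), whose atoms satisfy every constraint of the query, so the pattern matches.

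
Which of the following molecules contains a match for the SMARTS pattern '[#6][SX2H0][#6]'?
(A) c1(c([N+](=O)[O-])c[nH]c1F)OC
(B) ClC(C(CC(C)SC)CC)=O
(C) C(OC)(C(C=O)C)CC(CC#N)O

[#6][SX2H0][#6] describes an aliphatic sulfur bridging two carbons with no H on the sulfur (a thioether).
(A) has a methoxy ether (-OCH3) but the bridging atom is O, not S.
(B) contains a methylthio ether (-SCH3), which satisfies every atom and bond constraint.
(C) has a methoxy ether (-OCH3) but the bridging atom is O, not S.
So the answer is (B).

B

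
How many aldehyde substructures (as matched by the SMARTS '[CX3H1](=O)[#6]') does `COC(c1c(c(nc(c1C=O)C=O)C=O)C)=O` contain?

[CX3H1](=O)[#6] is the SMARTS for an aldehyde: an sp2 carbon with one H, double-bonded to O and single-bonded to carbon.
The molecule carries 3 separate instances of an aldehyde (-CHO) meeting every constraint; each maps to a distinct set of atoms, giving 3 matches.

3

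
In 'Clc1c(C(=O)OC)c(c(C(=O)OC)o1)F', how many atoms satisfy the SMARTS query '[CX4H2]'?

The query [CX4H2] means: sp3 carbon (X4) with exactly two hydrogens.
Check the 15 heavy atoms by environment: 1× o (aromatic, H0, X2) → no; 4× c (aromatic, H0, X3) → no; 2× C (H0, X3) → no; 2× O (H0, X1) → no; 2× O (H0, X2) → no; 2× C (H3, X4) → no; 1× Cl (H0, X1) → no; 1× F (H0, X1) → no.
No environment satisfies the query, so 0 matching atoms.

0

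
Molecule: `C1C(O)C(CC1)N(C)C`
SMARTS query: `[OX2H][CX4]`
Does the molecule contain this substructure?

The pattern [OX2H][CX4] describes a hydroxyl oxygen bound to an sp3 (X4) carbon — an aliphatic alcohol.
The molecule carries a hydroxyl group (-OH), whose atoms satisfy every constraint of the query, so the pattern matches.

Yes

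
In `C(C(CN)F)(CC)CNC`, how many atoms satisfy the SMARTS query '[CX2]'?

0

The query [CX2] means: C with X2: aliphatic carbon with exactly 2 total connections.
Check the 10 heavy atoms by environment: 7× C (X4) → no; 2× N (X3) → no; 1× F (X1) → no.
No environment satisfies the query, so 0 matching atoms.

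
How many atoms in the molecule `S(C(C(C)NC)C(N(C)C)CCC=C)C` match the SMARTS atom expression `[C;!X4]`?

2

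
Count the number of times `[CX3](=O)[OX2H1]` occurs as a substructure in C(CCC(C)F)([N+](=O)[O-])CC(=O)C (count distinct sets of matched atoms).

0

[CX3](=O)[OX2H1] is the SMARTS for a carboxylic acid: an sp2 carbon double-bonded to O and single-bonded to an -OH oxygen.
No fragment in the molecule satisfies every constraint, giving 0 matches.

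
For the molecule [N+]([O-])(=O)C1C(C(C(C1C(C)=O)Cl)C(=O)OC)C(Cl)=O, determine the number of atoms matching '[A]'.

The query [A] means: A matches any aliphatic (non-aromatic) heavy atom.
Check the 19 heavy atoms by environment: 10× C → match; 5× O → match; 1× N (charge +1) → match; 1× O (charge -1) → match; 2× Cl → match.
Summing the matching environments: 10 + 5 + 1 + 1 + 2 = 19 matching atoms.

19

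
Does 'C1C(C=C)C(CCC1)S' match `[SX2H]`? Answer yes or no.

The pattern [SX2H] describes an aliphatic sulfur with two connections, one being H — a thiol.
The molecule carries a thiol (-SH), whose atoms satisfy every constraint of the query, so the pattern matches.

Yes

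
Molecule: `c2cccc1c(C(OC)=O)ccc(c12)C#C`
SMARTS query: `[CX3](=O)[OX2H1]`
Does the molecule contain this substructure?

No

The pattern [CX3](=O)[OX2H1] describes an sp2 carbon double-bonded to O and single-bonded to an -OH oxygen — a carboxylic acid.
The closest candidate here is a methyl-ester group (-C(=O)OCH3), but the singly-bonded O has no H (OX2H0, not OX2H1). No other fragment satisfies the full query, so there is no match.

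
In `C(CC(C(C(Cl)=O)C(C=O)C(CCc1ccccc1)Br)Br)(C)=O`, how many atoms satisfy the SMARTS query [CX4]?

8

Check the 23 heavy atoms by environment: 8× C (X4) → match; 3× C (X3) → no; 3× O (X1) → no; 2× Br (X1) → no; 6× c (aromatic, X3) → no; 1× Cl (X1) → no.
That gives 8 matching atoms.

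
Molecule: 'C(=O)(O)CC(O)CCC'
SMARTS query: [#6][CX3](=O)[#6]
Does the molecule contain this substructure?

No

The pattern [#6][CX3](=O)[#6] describes a carbonyl carbon (no H) flanked by two carbons — a ketone.
The closest candidate here is a carboxylic acid group (-C(=O)OH), but one neighbour of the carbonyl carbon is O, not C. No other fragment satisfies the full query, so there is no match.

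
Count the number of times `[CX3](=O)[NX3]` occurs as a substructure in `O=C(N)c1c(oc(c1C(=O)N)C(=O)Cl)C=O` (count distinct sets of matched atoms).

2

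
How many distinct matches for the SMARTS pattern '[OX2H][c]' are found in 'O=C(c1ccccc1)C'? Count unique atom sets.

[OX2H][c] is the SMARTS for a phenol: a hydroxyl oxygen attached to an aromatic carbon.
No fragment in the molecule satisfies every constraint, giving 0 matches.

0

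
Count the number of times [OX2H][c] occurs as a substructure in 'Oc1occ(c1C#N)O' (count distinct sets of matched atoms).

2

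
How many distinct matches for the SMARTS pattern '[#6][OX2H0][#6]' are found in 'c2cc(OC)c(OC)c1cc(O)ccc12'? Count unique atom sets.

2

[#6][OX2H0][#6] is the SMARTS for an ether: an aliphatic oxygen bridging two carbons with no H on the oxygen.
The molecule carries 2 separate instances of a methoxy ether (-OCH3) meeting every constraint; each maps to a distinct set of atoms, giving 2 matches.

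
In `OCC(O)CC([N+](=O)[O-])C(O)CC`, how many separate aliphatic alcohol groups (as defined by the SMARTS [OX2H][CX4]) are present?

3

[OX2H][CX4] is the SMARTS for an aliphatic alcohol: a hydroxyl oxygen bound to an sp3 (X4) carbon.
The molecule carries 3 separate instances of a hydroxyl group (-OH) meeting every constraint; each maps to a distinct set of atoms, giving 3 matches.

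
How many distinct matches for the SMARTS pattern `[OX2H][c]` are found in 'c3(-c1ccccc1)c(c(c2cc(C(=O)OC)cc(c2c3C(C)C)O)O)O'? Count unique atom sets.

3

[OX2H][c] is the SMARTS for a phenol: a hydroxyl oxygen attached to an aromatic carbon.
The molecule carries 3 separate instances of a hydroxyl group (-OH) meeting every constraint; each maps to a distinct set of atoms, giving 3 matches.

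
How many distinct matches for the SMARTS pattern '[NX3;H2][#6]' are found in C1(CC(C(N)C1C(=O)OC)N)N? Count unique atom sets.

[NX3;H2][#6] is the SMARTS for a primary amine: a trivalent nitrogen with two H attached to carbon.
The molecule carries 3 separate instances of a primary amino group (-NH2) meeting every constraint; each maps to a distinct set of atoms, giving 3 matches.

3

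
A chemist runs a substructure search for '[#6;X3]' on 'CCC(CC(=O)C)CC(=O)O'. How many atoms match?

2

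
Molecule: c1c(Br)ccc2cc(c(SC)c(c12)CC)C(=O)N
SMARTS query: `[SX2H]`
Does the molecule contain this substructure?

No

The pattern [SX2H] describes an aliphatic sulfur with two connections, one being H — a thiol.
The closest candidate here is a methylthio ether (-SCH3), but the sulfur has H0 (bonded to two carbons), not H1. No other fragment satisfies the full query, so there is no match.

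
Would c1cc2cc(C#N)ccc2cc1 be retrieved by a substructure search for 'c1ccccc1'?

Yes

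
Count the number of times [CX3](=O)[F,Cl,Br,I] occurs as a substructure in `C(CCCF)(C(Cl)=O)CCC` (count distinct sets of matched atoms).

1

[CX3](=O)[F,Cl,Br,I] is the SMARTS for an acyl halide: a carbonyl carbon bonded to a halogen.
Exactly one fragment in the molecule meets all constraints, giving 1 match.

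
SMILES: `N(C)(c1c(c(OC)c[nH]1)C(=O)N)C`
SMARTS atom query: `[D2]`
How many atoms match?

The query [D2] means: atom with exactly two heavy-atom neighbours.
Check the 13 heavy atoms by environment: 1× n (aromatic, D2) → match; 1× c (aromatic, D2) → match; 3× c (aromatic, D3) → no; 1× C (D3) → no; 1× O (D1) → no; 1× N (D1) → no; 1× O (D2) → match; 3× C (D1) → no; 1× N (D3) → no.
Summing the matching environments: 1 + 1 + 1 = 3 matching atoms.

3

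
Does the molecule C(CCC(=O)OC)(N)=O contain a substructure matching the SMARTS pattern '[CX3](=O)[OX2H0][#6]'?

Yes

The pattern [CX3](=O)[OX2H0][#6] describes a carbonyl carbon bonded to an oxygen that is itself bonded to carbon (no H on that O) — an ester.
The molecule carries a methyl-ester group (-C(=O)OCH3), whose atoms satisfy every constraint of the query, so the pattern matches.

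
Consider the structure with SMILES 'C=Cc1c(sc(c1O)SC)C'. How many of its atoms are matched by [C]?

4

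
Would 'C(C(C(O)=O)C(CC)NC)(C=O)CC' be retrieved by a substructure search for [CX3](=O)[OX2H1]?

Yes

The pattern [CX3](=O)[OX2H1] describes an sp2 carbon double-bonded to O and single-bonded to an -OH oxygen — a carboxylic acid.
The molecule carries a carboxylic acid group (-C(=O)OH), whose atoms satisfy every constraint of the query, so the pattern matches.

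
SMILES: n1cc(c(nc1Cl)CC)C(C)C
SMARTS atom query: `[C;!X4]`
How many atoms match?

0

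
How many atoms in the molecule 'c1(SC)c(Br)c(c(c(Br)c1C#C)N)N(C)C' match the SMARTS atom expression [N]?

2

Check the 16 heavy atoms by environment: 6× c (aromatic) → no; 2× N → match; 5× C → no; 1× S → no; 2× Br → no.
That gives 2 matching atoms.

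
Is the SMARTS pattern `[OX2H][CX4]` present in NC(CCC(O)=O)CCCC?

No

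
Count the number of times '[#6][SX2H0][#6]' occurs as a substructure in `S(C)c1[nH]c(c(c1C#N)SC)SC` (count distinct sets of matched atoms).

3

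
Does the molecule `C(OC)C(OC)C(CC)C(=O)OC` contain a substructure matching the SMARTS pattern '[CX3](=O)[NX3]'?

The pattern [CX3](=O)[NX3] describes a carbonyl carbon bonded to a trivalent nitrogen — an amide.
The closest candidate here is a methyl-ester group (-C(=O)OCH3), but the carbonyl is bonded to O, not to an NX3 nitrogen. No other fragment satisfies the full query, so there is no match.

No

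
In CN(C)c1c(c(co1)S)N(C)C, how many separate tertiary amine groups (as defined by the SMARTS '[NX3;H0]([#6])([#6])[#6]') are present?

2

[NX3;H0]([#6])([#6])[#6] is the SMARTS for a tertiary amine: a trivalent nitrogen with no H, bonded to three carbons.
The molecule carries 2 separate instances of a dimethylamino group (-N(CH3)2) meeting every constraint; each maps to a distinct set of atoms, giving 2 matches.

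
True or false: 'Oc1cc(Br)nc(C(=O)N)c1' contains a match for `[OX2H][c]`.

The pattern [OX2H][c] describes a hydroxyl oxygen attached to an aromatic carbon — a phenol.
The molecule carries a hydroxyl group (-OH), whose atoms satisfy every constraint of the query, so the pattern matches.

True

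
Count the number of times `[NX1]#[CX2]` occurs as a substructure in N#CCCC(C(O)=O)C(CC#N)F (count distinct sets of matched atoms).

[NX1]#[CX2] is the SMARTS for a nitrile: a nitrogen triple-bonded to a two-connected carbon.
The molecule carries 2 separate instances of a nitrile (-C#N) meeting every constraint; each maps to a distinct set of atoms, giving 2 matches.

2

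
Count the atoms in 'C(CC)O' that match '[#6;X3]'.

0

The query [#6;X3] means: any carbon (aromatic or not) with three total connections.
Check the 4 heavy atoms by environment: 3× C (X4) → no; 1× O (X2) → no.
No environment satisfies the query, so 0 matching atoms.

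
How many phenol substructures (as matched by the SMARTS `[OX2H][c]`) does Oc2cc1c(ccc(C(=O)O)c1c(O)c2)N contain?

[OX2H][c] is the SMARTS for a phenol: a hydroxyl oxygen attached to an aromatic carbon.
The molecule carries 2 separate instances of a hydroxyl group (-OH) meeting every constraint; each maps to a distinct set of atoms, giving 2 matches.

2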